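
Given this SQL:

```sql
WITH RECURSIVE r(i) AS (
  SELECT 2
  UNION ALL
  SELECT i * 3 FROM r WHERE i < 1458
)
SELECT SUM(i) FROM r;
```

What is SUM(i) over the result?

Base: i=2.
Iteration 1: 2 < 1458 holds -> i = 2 * 3 = 6.
Iteration 2: 6 < 1458 holds -> i = 6 * 3 = 18.
Iteration 3: 18 < 1458 holds -> i = 18 * 3 = 54.
Iteration 4: 54 < 1458 holds -> i = 54 * 3 = 162.
Iteration 5: 162 < 1458 holds -> i = 162 * 3 = 486.
Iteration 6: 486 < 1458 holds -> i = 486 * 3 = 1458.
Iteration 7: 1458 < 1458 fails; recursion stops.
SUM(i) = 2 + 6 + 18 + 54 + 162 + 486 + 1458 = 2186.

2186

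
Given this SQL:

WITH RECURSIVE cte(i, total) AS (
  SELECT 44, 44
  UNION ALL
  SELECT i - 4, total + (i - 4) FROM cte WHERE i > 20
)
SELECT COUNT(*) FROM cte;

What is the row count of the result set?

Base: i=44, total=44.
Iteration 1: 44 > 20 holds -> i = 44 - 4 = 40, total = 44 + 40 = 84.
Iteration 2: 40 > 20 holds -> i = 40 - 4 = 36, total = 84 + 36 = 120.
Iteration 3: 36 > 20 holds -> i = 36 - 4 = 32, total = 120 + 32 = 152.
Iteration 4: 32 > 20 holds -> i = 32 - 4 = 28, total = 152 + 28 = 180.
Iteration 5: 28 > 20 holds -> i = 28 - 4 = 24, total = 180 + 24 = 204.
Iteration 6: 24 > 20 holds -> i = 24 - 4 = 20, total = 204 + 20 = 224.
Iteration 7: 20 > 20 fails; recursion stops.
Total rows emitted: 7.

7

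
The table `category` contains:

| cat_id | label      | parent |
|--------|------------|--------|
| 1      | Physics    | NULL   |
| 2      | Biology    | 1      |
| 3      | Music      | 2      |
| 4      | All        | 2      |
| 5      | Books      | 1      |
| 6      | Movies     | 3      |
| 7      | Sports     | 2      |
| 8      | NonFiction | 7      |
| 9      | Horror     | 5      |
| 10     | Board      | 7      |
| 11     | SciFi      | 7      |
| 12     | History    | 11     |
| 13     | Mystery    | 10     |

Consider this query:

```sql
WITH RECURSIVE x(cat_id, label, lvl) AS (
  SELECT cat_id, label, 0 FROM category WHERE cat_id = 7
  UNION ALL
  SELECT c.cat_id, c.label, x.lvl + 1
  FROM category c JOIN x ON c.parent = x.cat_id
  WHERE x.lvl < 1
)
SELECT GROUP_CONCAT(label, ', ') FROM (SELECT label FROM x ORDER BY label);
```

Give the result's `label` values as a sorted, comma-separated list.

Board, NonFiction, SciFi, Sports

Base: cat_id=7 (Sports) at lvl 0.
Iteration 1: rows with parent in {7} -> NonFiction (id 8, lvl 1), Board (id 10, lvl 1), SciFi (id 11, lvl 1).
Iteration 2: lvl < 1 fails for all current rows; recursion stops.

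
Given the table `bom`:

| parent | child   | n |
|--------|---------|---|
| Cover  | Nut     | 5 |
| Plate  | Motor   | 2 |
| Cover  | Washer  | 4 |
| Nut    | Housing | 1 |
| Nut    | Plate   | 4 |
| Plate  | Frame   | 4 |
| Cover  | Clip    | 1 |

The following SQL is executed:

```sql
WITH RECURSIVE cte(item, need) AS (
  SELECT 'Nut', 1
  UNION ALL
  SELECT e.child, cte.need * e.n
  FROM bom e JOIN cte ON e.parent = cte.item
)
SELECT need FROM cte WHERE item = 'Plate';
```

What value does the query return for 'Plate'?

Base: (Nut, need=1).
Iteration 1: components of {Nut} -> Housing = 1*1 = 1, Plate = 1*4 = 4.
Iteration 2: components of {Housing,Plate} -> Frame = 4*4 = 16, Motor = 4*2 = 8.
Iteration 3: no further components; recursion stops.

4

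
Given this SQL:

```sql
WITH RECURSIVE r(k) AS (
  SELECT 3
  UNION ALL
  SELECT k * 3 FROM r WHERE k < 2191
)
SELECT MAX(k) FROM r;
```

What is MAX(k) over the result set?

Base: k=3.
Iteration 1: 3 < 2191 holds -> k = 3 * 3 = 9.
Iteration 2: 9 < 2191 holds -> k = 9 * 3 = 27.
Iteration 3: 27 < 2191 holds -> k = 27 * 3 = 81.
Iteration 4: 81 < 2191 holds -> k = 81 * 3 = 243.
Iteration 5: 243 < 2191 holds -> k = 243 * 3 = 729.
Iteration 6: 729 < 2191 holds -> k = 729 * 3 = 2187.
Iteration 7: 2187 < 2191 holds -> k = 2187 * 3 = 6561.
Iteration 8: 6561 < 2191 fails; recursion stops.
k values: 3, 9, 27, 81, 243, 729, 2187, 6561; the maximum is 6561.

6561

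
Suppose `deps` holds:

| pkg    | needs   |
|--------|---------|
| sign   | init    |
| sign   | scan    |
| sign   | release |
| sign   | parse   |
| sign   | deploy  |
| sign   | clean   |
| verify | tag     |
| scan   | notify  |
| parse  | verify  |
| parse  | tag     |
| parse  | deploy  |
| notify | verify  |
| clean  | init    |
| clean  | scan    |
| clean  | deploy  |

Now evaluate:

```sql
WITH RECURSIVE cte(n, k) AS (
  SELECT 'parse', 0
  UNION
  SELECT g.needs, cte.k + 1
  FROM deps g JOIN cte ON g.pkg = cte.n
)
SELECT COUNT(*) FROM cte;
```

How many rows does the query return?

5

Base: (parse, k=0).
Iteration 1: edges from {parse} -> (deploy, k=1), (tag, k=1), (verify, k=1).
Iteration 2: edges from {deploy,tag,verify} -> (tag, k=2).
Iteration 3: no outgoing edges from {tag}; recursion stops.
Total rows emitted: 5.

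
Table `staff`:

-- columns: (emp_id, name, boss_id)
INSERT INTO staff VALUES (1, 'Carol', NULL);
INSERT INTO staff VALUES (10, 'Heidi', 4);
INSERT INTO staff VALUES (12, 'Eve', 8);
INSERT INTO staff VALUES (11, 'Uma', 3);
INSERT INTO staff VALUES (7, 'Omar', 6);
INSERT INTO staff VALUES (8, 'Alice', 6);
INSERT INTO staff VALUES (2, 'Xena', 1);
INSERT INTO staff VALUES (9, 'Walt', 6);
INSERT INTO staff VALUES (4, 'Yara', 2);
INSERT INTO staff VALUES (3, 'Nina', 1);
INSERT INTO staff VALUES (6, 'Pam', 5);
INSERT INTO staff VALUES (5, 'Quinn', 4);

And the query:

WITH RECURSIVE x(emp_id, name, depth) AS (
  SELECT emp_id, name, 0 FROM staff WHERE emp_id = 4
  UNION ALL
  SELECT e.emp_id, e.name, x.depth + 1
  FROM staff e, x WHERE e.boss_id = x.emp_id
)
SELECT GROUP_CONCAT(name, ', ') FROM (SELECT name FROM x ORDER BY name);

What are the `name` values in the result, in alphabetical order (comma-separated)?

Alice, Eve, Heidi, Omar, Pam, Quinn, Walt, Yara

Base: emp_id=4 (Yara) at depth 0.
Iteration 1: rows with boss_id in {4} -> Quinn (id 5, depth 1), Heidi (id 10, depth 1).
Iteration 2: rows with boss_id in {5,10} -> Pam (id 6, depth 2).
Iteration 3: rows with boss_id in {6} -> Omar (id 7, depth 3), Alice (id 8, depth 3), Walt (id 9, depth 3).
Iteration 4: rows with boss_id in {7,8,9} -> Eve (id 12, depth 4).
Iteration 5: no rows with boss_id in {12}; recursion stops.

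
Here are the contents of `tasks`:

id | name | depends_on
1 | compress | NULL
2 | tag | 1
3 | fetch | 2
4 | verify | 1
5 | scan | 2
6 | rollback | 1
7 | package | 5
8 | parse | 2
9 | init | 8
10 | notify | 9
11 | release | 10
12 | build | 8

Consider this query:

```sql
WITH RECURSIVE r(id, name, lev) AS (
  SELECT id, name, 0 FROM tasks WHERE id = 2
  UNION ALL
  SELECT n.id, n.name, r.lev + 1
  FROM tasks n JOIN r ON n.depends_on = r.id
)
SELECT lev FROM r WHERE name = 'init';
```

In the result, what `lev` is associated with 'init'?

2

Base: id=2 (tag) at lev 0.
Iteration 1: rows with depends_on in {2} -> fetch (id 3, lev 1), scan (id 5, lev 1), parse (id 8, lev 1).
Iteration 2: rows with depends_on in {3,5,8} -> package (id 7, lev 2), init (id 9, lev 2), build (id 12, lev 2).
Iteration 3: rows with depends_on in {7,9,12} -> notify (id 10, lev 3).
Iteration 4: rows with depends_on in {10} -> release (id 11, lev 4).
Iteration 5: no rows with depends_on in {11}; recursion stops.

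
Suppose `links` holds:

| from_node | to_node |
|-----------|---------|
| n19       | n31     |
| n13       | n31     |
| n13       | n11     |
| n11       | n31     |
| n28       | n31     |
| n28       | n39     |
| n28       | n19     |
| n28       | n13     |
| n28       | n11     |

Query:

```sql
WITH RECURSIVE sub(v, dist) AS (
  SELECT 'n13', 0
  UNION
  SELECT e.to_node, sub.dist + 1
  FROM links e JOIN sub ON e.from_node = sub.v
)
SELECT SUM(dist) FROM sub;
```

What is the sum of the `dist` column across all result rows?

4

Base: (n13, dist=0).
Iteration 1: edges from {n13} -> (n11, dist=1), (n31, dist=1).
Iteration 2: edges from {n11,n31} -> (n31, dist=2).
Iteration 3: no outgoing edges from {n31}; recursion stops.
SUM(dist) = 0 + 1 + 1 + 2 = 4.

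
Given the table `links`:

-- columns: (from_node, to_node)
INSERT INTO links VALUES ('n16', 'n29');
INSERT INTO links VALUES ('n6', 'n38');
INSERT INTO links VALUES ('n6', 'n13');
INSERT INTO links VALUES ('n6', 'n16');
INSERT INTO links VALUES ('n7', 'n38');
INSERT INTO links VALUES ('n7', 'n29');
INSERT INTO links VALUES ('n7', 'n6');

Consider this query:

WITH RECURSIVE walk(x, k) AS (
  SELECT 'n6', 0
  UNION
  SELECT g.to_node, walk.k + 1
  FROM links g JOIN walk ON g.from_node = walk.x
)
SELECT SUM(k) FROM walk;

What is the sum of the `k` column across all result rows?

Base: (n6, k=0).
Iteration 1: edges from {n6} -> (n13, k=1), (n16, k=1), (n38, k=1).
Iteration 2: edges from {n13,n16,n38} -> (n29, k=2).
Iteration 3: no outgoing edges from {n29}; recursion stops.
SUM(k) = 0 + 1 + 1 + 1 + 2 = 5.

5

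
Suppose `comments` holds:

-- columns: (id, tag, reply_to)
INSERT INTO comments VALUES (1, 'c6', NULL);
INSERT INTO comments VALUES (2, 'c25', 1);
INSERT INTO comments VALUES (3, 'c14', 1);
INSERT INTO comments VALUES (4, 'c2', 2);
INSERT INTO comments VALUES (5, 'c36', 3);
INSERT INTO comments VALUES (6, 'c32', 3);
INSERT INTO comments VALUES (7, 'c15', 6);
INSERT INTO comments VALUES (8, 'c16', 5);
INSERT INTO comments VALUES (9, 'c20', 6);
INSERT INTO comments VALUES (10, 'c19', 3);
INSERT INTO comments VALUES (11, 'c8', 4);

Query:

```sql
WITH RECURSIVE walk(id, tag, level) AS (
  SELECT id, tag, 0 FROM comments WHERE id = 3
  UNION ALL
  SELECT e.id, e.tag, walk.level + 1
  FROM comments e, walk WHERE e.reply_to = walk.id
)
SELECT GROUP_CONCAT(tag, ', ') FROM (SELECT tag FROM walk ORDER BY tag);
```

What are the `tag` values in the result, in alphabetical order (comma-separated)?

c14, c15, c16, c19, c20, c32, c36

Base: id=3 (c14) at level 0.
Iteration 1: rows with reply_to in {3} -> c36 (id 5, level 1), c32 (id 6, level 1), c19 (id 10, level 1).
Iteration 2: rows with reply_to in {5,6,10} -> c15 (id 7, level 2), c16 (id 8, level 2), c20 (id 9, level 2).
Iteration 3: no rows with reply_to in {7,8,9}; recursion stops.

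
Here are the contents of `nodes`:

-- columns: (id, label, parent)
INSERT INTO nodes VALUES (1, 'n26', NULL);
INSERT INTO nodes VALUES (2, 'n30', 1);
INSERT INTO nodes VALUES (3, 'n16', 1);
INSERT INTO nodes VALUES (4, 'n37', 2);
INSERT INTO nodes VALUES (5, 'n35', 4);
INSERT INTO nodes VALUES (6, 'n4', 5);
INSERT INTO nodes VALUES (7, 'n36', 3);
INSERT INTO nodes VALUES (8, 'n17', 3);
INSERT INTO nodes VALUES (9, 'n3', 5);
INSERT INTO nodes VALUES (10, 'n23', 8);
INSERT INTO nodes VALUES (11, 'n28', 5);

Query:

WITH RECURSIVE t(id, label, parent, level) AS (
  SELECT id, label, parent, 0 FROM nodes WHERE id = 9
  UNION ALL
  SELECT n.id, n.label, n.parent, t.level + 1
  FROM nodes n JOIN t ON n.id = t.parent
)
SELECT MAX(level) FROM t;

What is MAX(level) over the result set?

Base: id=9 (n3), parent=5, level 0.
Iteration 1: join on id=5 -> n35 (id 5, parent=4, level 1).
Iteration 2: join on id=4 -> n37 (id 4, parent=2, level 2).
Iteration 3: join on id=2 -> n30 (id 2, parent=1, level 3).
Iteration 4: join on id=1 -> n26 (id 1, parent=NULL, level 4).
Iteration 5: parent is NULL; no match; recursion stops.
level values: 0, 1, 2, 3, 4; the maximum is 4.

4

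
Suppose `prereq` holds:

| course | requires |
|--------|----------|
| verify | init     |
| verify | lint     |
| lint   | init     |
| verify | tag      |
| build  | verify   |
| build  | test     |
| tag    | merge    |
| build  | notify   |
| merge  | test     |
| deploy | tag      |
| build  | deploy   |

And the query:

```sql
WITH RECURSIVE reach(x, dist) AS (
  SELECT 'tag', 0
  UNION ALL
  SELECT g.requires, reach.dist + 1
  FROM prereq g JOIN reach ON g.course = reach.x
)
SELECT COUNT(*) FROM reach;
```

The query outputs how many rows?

3

Base: (tag, dist=0).
Iteration 1: edges from {tag} -> (merge, dist=1).
Iteration 2: edges from {merge} -> (test, dist=2).
Iteration 3: no outgoing edges from {test}; recursion stops.
Total rows emitted: 3.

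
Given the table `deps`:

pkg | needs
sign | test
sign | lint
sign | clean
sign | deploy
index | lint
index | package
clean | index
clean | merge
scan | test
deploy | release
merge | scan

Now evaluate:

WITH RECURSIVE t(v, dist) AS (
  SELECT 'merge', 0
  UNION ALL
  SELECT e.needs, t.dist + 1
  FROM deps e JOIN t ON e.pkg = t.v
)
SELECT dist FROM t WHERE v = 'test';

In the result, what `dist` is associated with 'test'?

Base: (merge, dist=0).
Iteration 1: edges from {merge} -> (scan, dist=1).
Iteration 2: edges from {scan} -> (test, dist=2).
Iteration 3: no outgoing edges from {test}; recursion stops.

2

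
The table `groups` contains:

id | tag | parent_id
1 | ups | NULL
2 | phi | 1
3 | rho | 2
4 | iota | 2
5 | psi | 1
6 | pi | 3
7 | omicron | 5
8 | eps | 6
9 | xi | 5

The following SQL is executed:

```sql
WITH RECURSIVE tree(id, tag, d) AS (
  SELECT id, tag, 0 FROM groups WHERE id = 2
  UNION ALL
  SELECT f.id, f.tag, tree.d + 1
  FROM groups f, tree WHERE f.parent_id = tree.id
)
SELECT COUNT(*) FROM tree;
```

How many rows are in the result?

5

Base: id=2 (phi) at d 0.
Iteration 1: rows with parent_id in {2} -> rho (id 3, d 1), iota (id 4, d 1).
Iteration 2: rows with parent_id in {3,4} -> pi (id 6, d 2).
Iteration 3: rows with parent_id in {6} -> eps (id 8, d 3).
Iteration 4: no rows with parent_id in {8}; recursion stops.
Total rows emitted: 5.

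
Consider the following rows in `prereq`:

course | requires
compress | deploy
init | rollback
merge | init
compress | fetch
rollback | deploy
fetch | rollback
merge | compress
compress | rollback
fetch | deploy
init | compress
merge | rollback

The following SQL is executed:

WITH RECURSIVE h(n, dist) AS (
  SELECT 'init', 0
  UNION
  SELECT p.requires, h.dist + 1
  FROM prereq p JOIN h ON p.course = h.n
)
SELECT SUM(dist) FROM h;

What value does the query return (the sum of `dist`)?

18

Base: (init, dist=0).
Iteration 1: edges from {init} -> (compress, dist=1), (rollback, dist=1).
Iteration 2: edges from {compress,rollback} -> (deploy, dist=2), (fetch, dist=2), (rollback, dist=2). [UNION drops 1 duplicate row(s)]
Iteration 3: edges from {deploy,fetch,rollback} -> (deploy, dist=3), (rollback, dist=3). [UNION drops 1 duplicate row(s)]
Iteration 4: edges from {deploy,rollback} -> (deploy, dist=4).
Iteration 5: no outgoing edges from {deploy}; recursion stops.
SUM(dist) = 0 + 1 + 1 + 2 + 2 + 2 + 3 + 3 + 4 = 18.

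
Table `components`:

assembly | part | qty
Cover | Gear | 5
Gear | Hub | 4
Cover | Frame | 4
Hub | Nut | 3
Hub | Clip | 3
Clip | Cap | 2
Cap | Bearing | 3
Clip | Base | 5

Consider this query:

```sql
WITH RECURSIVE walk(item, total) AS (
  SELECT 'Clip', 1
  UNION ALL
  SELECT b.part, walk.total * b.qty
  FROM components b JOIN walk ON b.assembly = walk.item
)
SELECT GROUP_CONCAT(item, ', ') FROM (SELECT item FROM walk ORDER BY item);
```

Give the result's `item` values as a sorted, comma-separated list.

Base, Bearing, Cap, Clip

Base: (Clip, total=1).
Iteration 1: components of {Clip} -> Base = 1*5 = 5, Cap = 1*2 = 2.
Iteration 2: components of {Base,Cap} -> Bearing = 2*3 = 6.
Iteration 3: no further components; recursion stops.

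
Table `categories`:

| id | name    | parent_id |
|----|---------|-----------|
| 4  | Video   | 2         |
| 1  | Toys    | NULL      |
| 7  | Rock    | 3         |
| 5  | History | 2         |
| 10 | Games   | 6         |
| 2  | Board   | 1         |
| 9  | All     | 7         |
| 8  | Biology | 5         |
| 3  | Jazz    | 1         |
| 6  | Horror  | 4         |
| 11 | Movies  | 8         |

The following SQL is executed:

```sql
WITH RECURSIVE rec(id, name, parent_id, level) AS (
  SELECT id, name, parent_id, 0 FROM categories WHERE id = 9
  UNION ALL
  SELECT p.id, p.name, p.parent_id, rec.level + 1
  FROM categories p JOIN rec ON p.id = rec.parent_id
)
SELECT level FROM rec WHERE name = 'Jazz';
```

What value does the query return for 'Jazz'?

2

Base: id=9 (All), parent_id=7, level 0.
Iteration 1: join on id=7 -> Rock (id 7, parent_id=3, level 1).
Iteration 2: join on id=3 -> Jazz (id 3, parent_id=1, level 2).
Iteration 3: join on id=1 -> Toys (id 1, parent_id=NULL, level 3).
Iteration 4: parent_id is NULL; no match; recursion stops.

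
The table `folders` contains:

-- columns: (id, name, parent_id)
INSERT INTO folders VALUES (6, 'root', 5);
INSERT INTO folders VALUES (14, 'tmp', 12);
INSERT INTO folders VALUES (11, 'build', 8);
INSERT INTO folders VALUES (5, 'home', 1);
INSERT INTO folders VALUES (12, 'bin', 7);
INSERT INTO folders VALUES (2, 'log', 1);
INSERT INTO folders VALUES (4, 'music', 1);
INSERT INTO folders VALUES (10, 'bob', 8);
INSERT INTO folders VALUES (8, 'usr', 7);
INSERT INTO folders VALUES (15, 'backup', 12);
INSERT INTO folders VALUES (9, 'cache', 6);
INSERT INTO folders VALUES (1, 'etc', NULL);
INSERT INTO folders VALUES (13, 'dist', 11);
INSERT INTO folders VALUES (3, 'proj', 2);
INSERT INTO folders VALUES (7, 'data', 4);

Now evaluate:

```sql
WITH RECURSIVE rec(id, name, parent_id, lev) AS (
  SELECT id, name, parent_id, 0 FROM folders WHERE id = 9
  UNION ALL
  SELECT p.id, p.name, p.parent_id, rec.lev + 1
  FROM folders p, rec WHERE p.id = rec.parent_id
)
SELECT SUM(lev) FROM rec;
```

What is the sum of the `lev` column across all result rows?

6

Base: id=9 (cache), parent_id=6, lev 0.
Iteration 1: join on id=6 -> root (id 6, parent_id=5, lev 1).
Iteration 2: join on id=5 -> home (id 5, parent_id=1, lev 2).
Iteration 3: join on id=1 -> etc (id 1, parent_id=NULL, lev 3).
Iteration 4: parent_id is NULL; no match; recursion stops.
SUM(lev) = 0 + 1 + 2 + 3 = 6.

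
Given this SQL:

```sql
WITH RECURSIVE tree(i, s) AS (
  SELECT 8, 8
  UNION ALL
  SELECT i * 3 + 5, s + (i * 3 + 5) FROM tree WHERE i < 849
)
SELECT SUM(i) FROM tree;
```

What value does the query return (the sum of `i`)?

3807

Base: i=8, s=8.
Iteration 1: 8 < 849 holds -> i = 8 * 3 + 5 = 29, s = 8 + 29 = 37.
Iteration 2: 29 < 849 holds -> i = 29 * 3 + 5 = 92, s = 37 + 92 = 129.
Iteration 3: 92 < 849 holds -> i = 92 * 3 + 5 = 281, s = 129 + 281 = 410.
Iteration 4: 281 < 849 holds -> i = 281 * 3 + 5 = 848, s = 410 + 848 = 1258.
Iteration 5: 848 < 849 holds -> i = 848 * 3 + 5 = 2549, s = 1258 + 2549 = 3807.
Iteration 6: 2549 < 849 fails; recursion stops.
SUM(i) = 8 + 29 + 92 + 281 + 848 + 2549 = 3807.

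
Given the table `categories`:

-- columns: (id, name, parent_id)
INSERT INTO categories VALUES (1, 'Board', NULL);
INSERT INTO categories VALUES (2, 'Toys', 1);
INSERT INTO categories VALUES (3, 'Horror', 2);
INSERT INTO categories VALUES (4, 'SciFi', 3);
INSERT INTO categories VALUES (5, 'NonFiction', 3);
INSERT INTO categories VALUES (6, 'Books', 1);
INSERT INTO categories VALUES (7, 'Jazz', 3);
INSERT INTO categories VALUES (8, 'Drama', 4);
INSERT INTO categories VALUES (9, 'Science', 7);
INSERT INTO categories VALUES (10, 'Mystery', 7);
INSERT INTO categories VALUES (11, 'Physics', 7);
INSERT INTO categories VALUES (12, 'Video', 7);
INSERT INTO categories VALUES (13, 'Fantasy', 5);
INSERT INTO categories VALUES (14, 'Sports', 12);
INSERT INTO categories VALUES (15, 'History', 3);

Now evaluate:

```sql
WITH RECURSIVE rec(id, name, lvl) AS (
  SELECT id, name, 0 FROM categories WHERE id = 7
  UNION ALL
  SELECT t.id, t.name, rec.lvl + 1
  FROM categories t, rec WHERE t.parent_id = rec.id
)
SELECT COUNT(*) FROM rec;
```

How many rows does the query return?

Base: id=7 (Jazz) at lvl 0.
Iteration 1: rows with parent_id in {7} -> Science (id 9, lvl 1), Mystery (id 10, lvl 1), Physics (id 11, lvl 1), Video (id 12, lvl 1).
Iteration 2: rows with parent_id in {9,10,11,12} -> Sports (id 14, lvl 2).
Iteration 3: no rows with parent_id in {14}; recursion stops.
Total rows emitted: 6.

6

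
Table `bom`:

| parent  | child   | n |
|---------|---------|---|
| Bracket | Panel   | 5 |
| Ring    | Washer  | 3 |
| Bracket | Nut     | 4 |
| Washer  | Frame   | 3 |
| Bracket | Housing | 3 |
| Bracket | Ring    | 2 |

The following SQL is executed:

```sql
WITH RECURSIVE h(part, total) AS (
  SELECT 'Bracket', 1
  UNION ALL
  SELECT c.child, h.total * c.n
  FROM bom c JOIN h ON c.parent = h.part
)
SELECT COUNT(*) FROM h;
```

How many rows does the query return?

7

Base: (Bracket, total=1).
Iteration 1: components of {Bracket} -> Housing = 1*3 = 3, Nut = 1*4 = 4, Panel = 1*5 = 5, Ring = 1*2 = 2.
Iteration 2: components of {Housing,Nut,Panel,Ring} -> Washer = 2*3 = 6.
Iteration 3: components of {Washer} -> Frame = 6*3 = 18.
Iteration 4: no further components; recursion stops.
Total rows emitted: 7.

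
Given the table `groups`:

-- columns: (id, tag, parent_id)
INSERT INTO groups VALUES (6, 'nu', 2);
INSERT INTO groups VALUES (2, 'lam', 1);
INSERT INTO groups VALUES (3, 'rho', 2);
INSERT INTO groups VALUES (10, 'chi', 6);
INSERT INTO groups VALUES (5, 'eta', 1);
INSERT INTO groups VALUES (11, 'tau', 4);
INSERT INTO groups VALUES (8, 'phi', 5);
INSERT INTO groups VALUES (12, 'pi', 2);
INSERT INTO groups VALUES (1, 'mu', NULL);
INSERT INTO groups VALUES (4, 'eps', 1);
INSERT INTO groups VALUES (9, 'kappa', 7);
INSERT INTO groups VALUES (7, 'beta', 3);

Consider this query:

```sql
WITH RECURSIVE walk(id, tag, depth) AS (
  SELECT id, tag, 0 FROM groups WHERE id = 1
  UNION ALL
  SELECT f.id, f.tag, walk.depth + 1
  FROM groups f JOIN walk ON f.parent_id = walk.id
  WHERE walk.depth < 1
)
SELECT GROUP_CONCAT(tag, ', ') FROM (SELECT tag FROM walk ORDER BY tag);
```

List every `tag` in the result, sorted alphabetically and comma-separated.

Base: id=1 (mu) at depth 0.
Iteration 1: rows with parent_id in {1} -> lam (id 2, depth 1), eps (id 4, depth 1), eta (id 5, depth 1).
Iteration 2: depth < 1 fails for all current rows; recursion stops.

eps, eta, lam, mu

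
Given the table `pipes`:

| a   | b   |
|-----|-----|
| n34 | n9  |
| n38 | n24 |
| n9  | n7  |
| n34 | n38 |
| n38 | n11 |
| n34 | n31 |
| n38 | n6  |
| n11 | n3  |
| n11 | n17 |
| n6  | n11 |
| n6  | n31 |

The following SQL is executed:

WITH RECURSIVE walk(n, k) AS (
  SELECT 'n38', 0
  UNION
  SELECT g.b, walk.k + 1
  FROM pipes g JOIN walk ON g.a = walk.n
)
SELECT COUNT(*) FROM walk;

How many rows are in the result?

Base: (n38, k=0).
Iteration 1: edges from {n38} -> (n11, k=1), (n24, k=1), (n6, k=1).
Iteration 2: edges from {n11,n24,n6} -> (n11, k=2), (n17, k=2), (n3, k=2), (n31, k=2).
Iteration 3: edges from {n11,n17,n3,n31} -> (n17, k=3), (n3, k=3).
Iteration 4: no outgoing edges from {n17,n3}; recursion stops.
Total rows emitted: 10.

10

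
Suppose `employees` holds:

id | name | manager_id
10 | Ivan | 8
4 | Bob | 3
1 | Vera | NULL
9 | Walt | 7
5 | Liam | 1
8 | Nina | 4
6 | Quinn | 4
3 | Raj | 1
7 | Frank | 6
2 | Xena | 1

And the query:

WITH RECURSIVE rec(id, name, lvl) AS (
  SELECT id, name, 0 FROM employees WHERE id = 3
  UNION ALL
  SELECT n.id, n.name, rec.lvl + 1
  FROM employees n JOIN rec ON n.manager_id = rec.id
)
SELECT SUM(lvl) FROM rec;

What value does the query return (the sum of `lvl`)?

Base: id=3 (Raj) at lvl 0.
Iteration 1: rows with manager_id in {3} -> Bob (id 4, lvl 1).
Iteration 2: rows with manager_id in {4} -> Quinn (id 6, lvl 2), Nina (id 8, lvl 2).
Iteration 3: rows with manager_id in {6,8} -> Frank (id 7, lvl 3), Ivan (id 10, lvl 3).
Iteration 4: rows with manager_id in {7,10} -> Walt (id 9, lvl 4).
Iteration 5: no rows with manager_id in {9}; recursion stops.
SUM(lvl) = 0 + 1 + 2 + 2 + 3 + 3 + 4 = 15.

15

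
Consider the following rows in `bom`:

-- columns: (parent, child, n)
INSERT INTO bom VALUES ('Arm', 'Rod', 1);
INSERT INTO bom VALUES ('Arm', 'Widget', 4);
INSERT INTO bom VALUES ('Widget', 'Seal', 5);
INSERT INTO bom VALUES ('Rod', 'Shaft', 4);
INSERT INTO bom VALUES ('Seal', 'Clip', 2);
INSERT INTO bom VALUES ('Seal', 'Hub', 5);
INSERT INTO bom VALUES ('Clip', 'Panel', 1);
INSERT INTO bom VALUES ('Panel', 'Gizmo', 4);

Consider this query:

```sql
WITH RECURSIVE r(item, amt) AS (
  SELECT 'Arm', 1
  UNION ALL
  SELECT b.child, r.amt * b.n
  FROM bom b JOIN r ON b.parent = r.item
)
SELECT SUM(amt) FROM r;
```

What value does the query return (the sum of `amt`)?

Base: (Arm, amt=1).
Iteration 1: components of {Arm} -> Rod = 1*1 = 1, Widget = 1*4 = 4.
Iteration 2: components of {Rod,Widget} -> Seal = 4*5 = 20, Shaft = 1*4 = 4.
Iteration 3: components of {Seal,Shaft} -> Clip = 20*2 = 40, Hub = 20*5 = 100.
Iteration 4: components of {Clip,Hub} -> Panel = 40*1 = 40.
Iteration 5: components of {Panel} -> Gizmo = 40*4 = 160.
Iteration 6: no further components; recursion stops.
SUM(amt) = 1 + 1 + 4 + 4 + 20 + 40 + 100 + 40 + 160 = 370.

370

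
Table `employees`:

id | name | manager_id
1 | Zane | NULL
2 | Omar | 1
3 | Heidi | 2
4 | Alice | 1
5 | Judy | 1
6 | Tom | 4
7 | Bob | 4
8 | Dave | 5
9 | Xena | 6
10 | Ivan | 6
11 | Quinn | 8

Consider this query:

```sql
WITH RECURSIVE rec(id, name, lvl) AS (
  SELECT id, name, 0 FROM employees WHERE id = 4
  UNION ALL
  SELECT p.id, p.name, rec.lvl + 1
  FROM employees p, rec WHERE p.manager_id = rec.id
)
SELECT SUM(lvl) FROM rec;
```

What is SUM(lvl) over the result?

6

Base: id=4 (Alice) at lvl 0.
Iteration 1: rows with manager_id in {4} -> Tom (id 6, lvl 1), Bob (id 7, lvl 1).
Iteration 2: rows with manager_id in {6,7} -> Xena (id 9, lvl 2), Ivan (id 10, lvl 2).
Iteration 3: no rows with manager_id in {9,10}; recursion stops.
SUM(lvl) = 0 + 1 + 1 + 2 + 2 = 6.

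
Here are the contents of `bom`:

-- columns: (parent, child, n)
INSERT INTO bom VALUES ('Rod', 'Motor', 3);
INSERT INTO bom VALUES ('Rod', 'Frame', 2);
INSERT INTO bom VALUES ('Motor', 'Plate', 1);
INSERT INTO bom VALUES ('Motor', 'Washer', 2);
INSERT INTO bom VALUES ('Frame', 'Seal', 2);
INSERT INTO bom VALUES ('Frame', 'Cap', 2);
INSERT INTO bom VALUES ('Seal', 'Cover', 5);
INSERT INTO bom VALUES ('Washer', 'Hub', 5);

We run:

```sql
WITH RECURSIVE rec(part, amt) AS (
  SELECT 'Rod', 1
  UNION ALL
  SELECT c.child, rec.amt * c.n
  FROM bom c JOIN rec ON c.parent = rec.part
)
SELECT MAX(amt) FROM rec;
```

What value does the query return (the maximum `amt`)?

30

Base: (Rod, amt=1).
Iteration 1: components of {Rod} -> Frame = 1*2 = 2, Motor = 1*3 = 3.
Iteration 2: components of {Frame,Motor} -> Cap = 2*2 = 4, Plate = 3*1 = 3, Seal = 2*2 = 4, Washer = 3*2 = 6.
Iteration 3: components of {Cap,Plate,Seal,Washer} -> Cover = 4*5 = 20, Hub = 6*5 = 30.
Iteration 4: no further components; recursion stops.
amt values: 1, 3, 2, 3, 6, 4, 4, 30, 20; the maximum is 30.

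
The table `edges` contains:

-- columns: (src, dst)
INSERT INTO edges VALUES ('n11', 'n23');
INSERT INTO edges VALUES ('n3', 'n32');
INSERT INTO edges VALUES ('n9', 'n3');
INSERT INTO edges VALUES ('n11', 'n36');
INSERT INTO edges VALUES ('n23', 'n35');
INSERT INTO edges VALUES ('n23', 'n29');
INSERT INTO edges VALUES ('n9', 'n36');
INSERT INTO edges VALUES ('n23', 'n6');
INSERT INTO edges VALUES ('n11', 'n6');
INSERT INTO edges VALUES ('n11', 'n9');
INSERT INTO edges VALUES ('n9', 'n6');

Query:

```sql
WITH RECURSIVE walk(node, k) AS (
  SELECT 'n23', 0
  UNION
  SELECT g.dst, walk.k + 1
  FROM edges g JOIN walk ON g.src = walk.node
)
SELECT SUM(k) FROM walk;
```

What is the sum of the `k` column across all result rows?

Base: (n23, k=0).
Iteration 1: edges from {n23} -> (n29, k=1), (n35, k=1), (n6, k=1).
Iteration 2: no outgoing edges from {n29,n35,n6}; recursion stops.
SUM(k) = 0 + 1 + 1 + 1 = 3.

3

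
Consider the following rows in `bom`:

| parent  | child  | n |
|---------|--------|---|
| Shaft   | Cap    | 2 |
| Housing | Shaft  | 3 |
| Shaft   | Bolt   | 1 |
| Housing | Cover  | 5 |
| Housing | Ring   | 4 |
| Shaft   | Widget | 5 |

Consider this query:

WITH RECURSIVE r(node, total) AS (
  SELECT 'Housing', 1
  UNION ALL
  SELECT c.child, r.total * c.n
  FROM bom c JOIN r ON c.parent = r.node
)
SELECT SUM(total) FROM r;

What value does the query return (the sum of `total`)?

37

Base: (Housing, total=1).
Iteration 1: components of {Housing} -> Cover = 1*5 = 5, Ring = 1*4 = 4, Shaft = 1*3 = 3.
Iteration 2: components of {Cover,Ring,Shaft} -> Bolt = 3*1 = 3, Cap = 3*2 = 6, Widget = 3*5 = 15.
Iteration 3: no further components; recursion stops.
SUM(total) = 1 + 3 + 4 + 5 + 6 + 15 + 3 = 37.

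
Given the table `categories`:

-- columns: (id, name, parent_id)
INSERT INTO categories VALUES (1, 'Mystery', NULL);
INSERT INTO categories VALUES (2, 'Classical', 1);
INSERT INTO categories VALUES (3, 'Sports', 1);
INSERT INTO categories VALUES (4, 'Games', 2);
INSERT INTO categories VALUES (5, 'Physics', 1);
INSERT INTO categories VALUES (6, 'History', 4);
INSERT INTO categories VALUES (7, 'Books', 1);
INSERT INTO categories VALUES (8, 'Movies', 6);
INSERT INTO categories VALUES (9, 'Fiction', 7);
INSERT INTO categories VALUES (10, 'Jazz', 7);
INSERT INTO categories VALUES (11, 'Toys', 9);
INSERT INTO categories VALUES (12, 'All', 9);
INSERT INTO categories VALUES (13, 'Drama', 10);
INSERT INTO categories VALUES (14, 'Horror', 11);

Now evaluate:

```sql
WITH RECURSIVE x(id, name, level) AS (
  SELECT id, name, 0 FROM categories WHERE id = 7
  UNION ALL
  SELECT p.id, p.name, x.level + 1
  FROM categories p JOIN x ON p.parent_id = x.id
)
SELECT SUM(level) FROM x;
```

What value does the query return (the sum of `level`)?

Base: id=7 (Books) at level 0.
Iteration 1: rows with parent_id in {7} -> Fiction (id 9, level 1), Jazz (id 10, level 1).
Iteration 2: rows with parent_id in {9,10} -> Toys (id 11, level 2), All (id 12, level 2), Drama (id 13, level 2).
Iteration 3: rows with parent_id in {11,12,13} -> Horror (id 14, level 3).
Iteration 4: no rows with parent_id in {14}; recursion stops.
SUM(level) = 0 + 1 + 1 + 2 + 2 + 2 + 3 = 11.

11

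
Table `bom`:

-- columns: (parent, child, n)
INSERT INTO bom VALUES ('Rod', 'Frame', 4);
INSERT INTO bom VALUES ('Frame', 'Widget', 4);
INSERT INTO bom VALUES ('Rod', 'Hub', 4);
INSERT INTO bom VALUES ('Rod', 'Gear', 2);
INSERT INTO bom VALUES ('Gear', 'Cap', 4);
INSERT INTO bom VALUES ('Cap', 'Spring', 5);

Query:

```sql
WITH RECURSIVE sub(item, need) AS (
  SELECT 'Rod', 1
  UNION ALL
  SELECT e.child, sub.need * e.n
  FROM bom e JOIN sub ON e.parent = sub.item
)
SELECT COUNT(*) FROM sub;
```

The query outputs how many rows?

Base: (Rod, need=1).
Iteration 1: components of {Rod} -> Frame = 1*4 = 4, Gear = 1*2 = 2, Hub = 1*4 = 4.
Iteration 2: components of {Frame,Gear,Hub} -> Cap = 2*4 = 8, Widget = 4*4 = 16.
Iteration 3: components of {Cap,Widget} -> Spring = 8*5 = 40.
Iteration 4: no further components; recursion stops.
Total rows emitted: 7.

7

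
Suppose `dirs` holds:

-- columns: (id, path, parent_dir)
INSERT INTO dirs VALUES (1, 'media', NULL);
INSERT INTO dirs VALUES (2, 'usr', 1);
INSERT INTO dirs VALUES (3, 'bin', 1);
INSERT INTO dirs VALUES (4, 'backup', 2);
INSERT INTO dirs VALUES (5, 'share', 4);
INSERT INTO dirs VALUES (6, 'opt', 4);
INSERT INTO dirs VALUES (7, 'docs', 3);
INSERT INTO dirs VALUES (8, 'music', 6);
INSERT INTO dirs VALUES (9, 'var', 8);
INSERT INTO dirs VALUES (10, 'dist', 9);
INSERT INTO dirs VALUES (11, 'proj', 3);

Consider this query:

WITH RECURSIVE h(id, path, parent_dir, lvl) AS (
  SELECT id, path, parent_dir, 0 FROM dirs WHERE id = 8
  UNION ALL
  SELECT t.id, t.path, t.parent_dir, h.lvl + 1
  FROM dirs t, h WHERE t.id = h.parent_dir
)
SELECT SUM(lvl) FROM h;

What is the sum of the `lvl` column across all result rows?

10

Base: id=8 (music), parent_dir=6, lvl 0.
Iteration 1: join on id=6 -> opt (id 6, parent_dir=4, lvl 1).
Iteration 2: join on id=4 -> backup (id 4, parent_dir=2, lvl 2).
Iteration 3: join on id=2 -> usr (id 2, parent_dir=1, lvl 3).
Iteration 4: join on id=1 -> media (id 1, parent_dir=NULL, lvl 4).
Iteration 5: parent_dir is NULL; no match; recursion stops.
SUM(lvl) = 0 + 1 + 2 + 3 + 4 = 10.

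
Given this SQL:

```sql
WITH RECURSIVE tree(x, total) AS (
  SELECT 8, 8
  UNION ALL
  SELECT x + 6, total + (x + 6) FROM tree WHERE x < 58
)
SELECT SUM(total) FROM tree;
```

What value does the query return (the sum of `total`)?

1430

Base: x=8, total=8.
Iteration 1: 8 < 58 holds -> x = 8 + 6 = 14, total = 8 + 14 = 22.
Iteration 2: 14 < 58 holds -> x = 14 + 6 = 20, total = 22 + 20 = 42.
Iteration 3: 20 < 58 holds -> x = 20 + 6 = 26, total = 42 + 26 = 68.
Iteration 4: 26 < 58 holds -> x = 26 + 6 = 32, total = 68 + 32 = 100.
Iteration 5: 32 < 58 holds -> x = 32 + 6 = 38, total = 100 + 38 = 138.
Iteration 6: 38 < 58 holds -> x = 38 + 6 = 44, total = 138 + 44 = 182.
Iteration 7: 44 < 58 holds -> x = 44 + 6 = 50, total = 182 + 50 = 232.
Iteration 8: 50 < 58 holds -> x = 50 + 6 = 56, total = 232 + 56 = 288.
Iteration 9: 56 < 58 holds -> x = 56 + 6 = 62, total = 288 + 62 = 350.
Iteration 10: 62 < 58 fails; recursion stops.
SUM(total) = 8 + 22 + 42 + 68 + 100 + 138 + 182 + 232 + 288 + 350 = 1430.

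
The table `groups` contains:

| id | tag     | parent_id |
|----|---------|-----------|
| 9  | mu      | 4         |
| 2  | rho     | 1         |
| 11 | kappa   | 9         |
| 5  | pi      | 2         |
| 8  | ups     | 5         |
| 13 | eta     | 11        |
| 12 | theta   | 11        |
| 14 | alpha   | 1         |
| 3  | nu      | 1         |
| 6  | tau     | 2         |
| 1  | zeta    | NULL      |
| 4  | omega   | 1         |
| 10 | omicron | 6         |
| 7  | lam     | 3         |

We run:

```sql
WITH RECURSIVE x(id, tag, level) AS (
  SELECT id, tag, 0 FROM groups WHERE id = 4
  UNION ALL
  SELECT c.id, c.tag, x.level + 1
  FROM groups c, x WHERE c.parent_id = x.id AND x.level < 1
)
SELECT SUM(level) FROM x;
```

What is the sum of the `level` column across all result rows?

1

Base: id=4 (omega) at level 0.
Iteration 1: rows with parent_id in {4} -> mu (id 9, level 1).
Iteration 2: level < 1 fails for all current rows; recursion stops.
SUM(level) = 0 + 1 = 1.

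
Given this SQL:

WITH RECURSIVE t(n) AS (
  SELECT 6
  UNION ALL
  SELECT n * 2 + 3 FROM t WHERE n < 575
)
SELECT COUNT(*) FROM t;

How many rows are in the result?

8

Base: n=6.
Iteration 1: 6 < 575 holds -> n = 6 * 2 + 3 = 15.
Iteration 2: 15 < 575 holds -> n = 15 * 2 + 3 = 33.
Iteration 3: 33 < 575 holds -> n = 33 * 2 + 3 = 69.
Iteration 4: 69 < 575 holds -> n = 69 * 2 + 3 = 141.
Iteration 5: 141 < 575 holds -> n = 141 * 2 + 3 = 285.
Iteration 6: 285 < 575 holds -> n = 285 * 2 + 3 = 573.
Iteration 7: 573 < 575 holds -> n = 573 * 2 + 3 = 1149.
Iteration 8: 1149 < 575 fails; recursion stops.
Total rows emitted: 8.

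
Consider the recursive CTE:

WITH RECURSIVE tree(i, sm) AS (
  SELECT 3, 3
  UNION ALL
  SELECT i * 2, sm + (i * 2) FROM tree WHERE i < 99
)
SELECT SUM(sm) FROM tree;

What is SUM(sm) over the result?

Base: i=3, sm=3.
Iteration 1: 3 < 99 holds -> i = 3 * 2 = 6, sm = 3 + 6 = 9.
Iteration 2: 6 < 99 holds -> i = 6 * 2 = 12, sm = 9 + 12 = 21.
Iteration 3: 12 < 99 holds -> i = 12 * 2 = 24, sm = 21 + 24 = 45.
Iteration 4: 24 < 99 holds -> i = 24 * 2 = 48, sm = 45 + 48 = 93.
Iteration 5: 48 < 99 holds -> i = 48 * 2 = 96, sm = 93 + 96 = 189.
Iteration 6: 96 < 99 holds -> i = 96 * 2 = 192, sm = 189 + 192 = 381.
Iteration 7: 192 < 99 fails; recursion stops.
SUM(sm) = 3 + 9 + 21 + 45 + 93 + 189 + 381 = 741.

741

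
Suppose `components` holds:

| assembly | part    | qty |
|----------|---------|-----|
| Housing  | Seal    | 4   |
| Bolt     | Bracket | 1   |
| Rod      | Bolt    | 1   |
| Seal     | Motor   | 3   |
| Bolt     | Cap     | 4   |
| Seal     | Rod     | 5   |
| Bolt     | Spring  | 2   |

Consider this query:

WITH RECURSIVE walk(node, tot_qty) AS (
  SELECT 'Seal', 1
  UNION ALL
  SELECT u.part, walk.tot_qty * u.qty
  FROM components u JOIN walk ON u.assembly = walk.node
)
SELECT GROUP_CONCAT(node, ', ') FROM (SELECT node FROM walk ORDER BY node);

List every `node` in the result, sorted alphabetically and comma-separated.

Base: (Seal, tot_qty=1).
Iteration 1: components of {Seal} -> Motor = 1*3 = 3, Rod = 1*5 = 5.
Iteration 2: components of {Motor,Rod} -> Bolt = 5*1 = 5.
Iteration 3: components of {Bolt} -> Bracket = 5*1 = 5, Cap = 5*4 = 20, Spring = 5*2 = 10.
Iteration 4: no further components; recursion stops.

Bolt, Bracket, Cap, Motor, Rod, Seal, Spring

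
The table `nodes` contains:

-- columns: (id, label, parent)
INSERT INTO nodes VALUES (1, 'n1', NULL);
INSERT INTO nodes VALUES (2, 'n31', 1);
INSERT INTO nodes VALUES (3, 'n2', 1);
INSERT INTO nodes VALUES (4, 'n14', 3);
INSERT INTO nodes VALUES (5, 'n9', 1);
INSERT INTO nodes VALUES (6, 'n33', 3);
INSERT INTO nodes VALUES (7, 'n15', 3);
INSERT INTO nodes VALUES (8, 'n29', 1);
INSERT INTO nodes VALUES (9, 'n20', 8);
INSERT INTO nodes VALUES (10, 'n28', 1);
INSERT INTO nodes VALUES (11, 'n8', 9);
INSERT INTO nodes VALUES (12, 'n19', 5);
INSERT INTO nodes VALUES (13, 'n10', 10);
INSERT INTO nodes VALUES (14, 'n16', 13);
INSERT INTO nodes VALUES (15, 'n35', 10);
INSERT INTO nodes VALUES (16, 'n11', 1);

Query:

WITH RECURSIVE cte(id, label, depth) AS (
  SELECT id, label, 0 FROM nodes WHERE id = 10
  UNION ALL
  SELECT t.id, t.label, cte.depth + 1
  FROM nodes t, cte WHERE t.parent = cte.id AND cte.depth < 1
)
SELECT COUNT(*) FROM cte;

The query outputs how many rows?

3

Base: id=10 (n28) at depth 0.
Iteration 1: rows with parent in {10} -> n10 (id 13, depth 1), n35 (id 15, depth 1).
Iteration 2: depth < 1 fails for all current rows; recursion stops.
Total rows emitted: 3.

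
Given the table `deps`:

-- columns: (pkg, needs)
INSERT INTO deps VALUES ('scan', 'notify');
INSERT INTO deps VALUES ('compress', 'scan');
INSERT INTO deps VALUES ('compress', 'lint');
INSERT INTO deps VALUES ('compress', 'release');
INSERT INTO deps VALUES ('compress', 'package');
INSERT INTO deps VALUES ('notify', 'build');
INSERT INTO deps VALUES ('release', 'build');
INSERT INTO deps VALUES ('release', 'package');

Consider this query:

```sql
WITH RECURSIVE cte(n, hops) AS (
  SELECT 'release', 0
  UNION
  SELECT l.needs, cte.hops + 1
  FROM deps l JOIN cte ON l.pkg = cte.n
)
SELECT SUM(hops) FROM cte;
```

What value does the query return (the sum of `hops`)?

2

Base: (release, hops=0).
Iteration 1: edges from {release} -> (build, hops=1), (package, hops=1).
Iteration 2: no outgoing edges from {build,package}; recursion stops.
SUM(hops) = 0 + 1 + 1 = 2.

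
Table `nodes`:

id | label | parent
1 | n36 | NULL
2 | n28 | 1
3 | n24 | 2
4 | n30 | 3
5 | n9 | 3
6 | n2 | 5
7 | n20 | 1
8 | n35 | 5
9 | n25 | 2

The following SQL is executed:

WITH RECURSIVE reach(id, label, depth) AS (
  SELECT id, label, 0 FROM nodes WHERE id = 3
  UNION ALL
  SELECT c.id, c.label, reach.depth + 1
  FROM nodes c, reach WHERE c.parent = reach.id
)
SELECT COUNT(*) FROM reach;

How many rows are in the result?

5

Base: id=3 (n24) at depth 0.
Iteration 1: rows with parent in {3} -> n30 (id 4, depth 1), n9 (id 5, depth 1).
Iteration 2: rows with parent in {4,5} -> n2 (id 6, depth 2), n35 (id 8, depth 2).
Iteration 3: no rows with parent in {6,8}; recursion stops.
Total rows emitted: 5.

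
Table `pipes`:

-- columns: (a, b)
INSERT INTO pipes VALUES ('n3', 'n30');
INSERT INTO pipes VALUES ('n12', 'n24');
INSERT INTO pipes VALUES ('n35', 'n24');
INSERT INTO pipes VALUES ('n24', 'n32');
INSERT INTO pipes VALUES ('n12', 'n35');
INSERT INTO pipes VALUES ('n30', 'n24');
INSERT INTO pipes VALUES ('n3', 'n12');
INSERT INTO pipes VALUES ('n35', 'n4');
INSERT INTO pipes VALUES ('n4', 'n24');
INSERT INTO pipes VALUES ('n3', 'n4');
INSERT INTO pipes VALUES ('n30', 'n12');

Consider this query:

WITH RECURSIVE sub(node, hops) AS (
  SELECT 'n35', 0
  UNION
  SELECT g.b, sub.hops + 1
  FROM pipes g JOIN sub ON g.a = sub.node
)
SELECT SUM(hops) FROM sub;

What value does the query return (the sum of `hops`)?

Base: (n35, hops=0).
Iteration 1: edges from {n35} -> (n24, hops=1), (n4, hops=1).
Iteration 2: edges from {n24,n4} -> (n24, hops=2), (n32, hops=2).
Iteration 3: edges from {n24,n32} -> (n32, hops=3).
Iteration 4: no outgoing edges from {n32}; recursion stops.
SUM(hops) = 0 + 1 + 1 + 2 + 2 + 3 = 9.

9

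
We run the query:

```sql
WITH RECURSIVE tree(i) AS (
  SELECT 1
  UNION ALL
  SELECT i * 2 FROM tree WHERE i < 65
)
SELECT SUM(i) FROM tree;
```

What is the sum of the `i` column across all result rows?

Base: i=1.
Iteration 1: 1 < 65 holds -> i = 1 * 2 = 2.
Iteration 2: 2 < 65 holds -> i = 2 * 2 = 4.
Iteration 3: 4 < 65 holds -> i = 4 * 2 = 8.
Iteration 4: 8 < 65 holds -> i = 8 * 2 = 16.
Iteration 5: 16 < 65 holds -> i = 16 * 2 = 32.
Iteration 6: 32 < 65 holds -> i = 32 * 2 = 64.
Iteration 7: 64 < 65 holds -> i = 64 * 2 = 128.
Iteration 8: 128 < 65 fails; recursion stops.
SUM(i) = 1 + 2 + 4 + 8 + 16 + 32 + 64 + 128 = 255.

255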